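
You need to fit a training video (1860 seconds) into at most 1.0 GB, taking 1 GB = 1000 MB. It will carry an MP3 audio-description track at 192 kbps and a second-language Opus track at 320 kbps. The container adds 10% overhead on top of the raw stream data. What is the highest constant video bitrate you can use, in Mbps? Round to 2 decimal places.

Budget: 1.0 GB = 8000.0 Mb.
Stream payload after overhead: 8000.0 / 1.10 = 7272.7 Mb.
Total bitrate budget: 7272.7 Mb / 1860 s = 3.910 Mbps.
Audio total: 192 + 320 = 512 kbps = 0.512 Mbps.
Video: 3.910 − 0.512 = 3.398 Mbps.

3.40 Mbps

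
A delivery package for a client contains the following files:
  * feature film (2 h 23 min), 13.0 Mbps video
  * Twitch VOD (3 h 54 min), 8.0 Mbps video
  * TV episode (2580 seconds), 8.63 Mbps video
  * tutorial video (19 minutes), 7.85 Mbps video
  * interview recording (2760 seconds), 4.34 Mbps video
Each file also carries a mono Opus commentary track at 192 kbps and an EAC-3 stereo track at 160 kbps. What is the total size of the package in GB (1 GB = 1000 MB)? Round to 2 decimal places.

Audio total: 192 + 160 = 352 kbps = 0.352 Mbps.
feature film: 13.352 Mbps × 8580 s = 114560.2 Mb
Twitch VOD: 8.352 Mbps × 14040 s = 117262.1 Mb
TV episode: 8.982 Mbps × 2580 s = 23173.6 Mb
tutorial video: 8.202 Mbps × 1140 s = 9350.3 Mb
interview recording: 4.692 Mbps × 2760 s = 12949.9 Mb
Total: 277296.0 Mb = 34662.0 MB.
= 34.66 GB.

34.66 GB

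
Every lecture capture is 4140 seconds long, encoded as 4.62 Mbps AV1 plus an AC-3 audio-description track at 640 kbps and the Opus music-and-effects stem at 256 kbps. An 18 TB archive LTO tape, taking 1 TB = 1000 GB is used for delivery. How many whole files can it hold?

Audio total: 640 + 256 = 896 kbps = 0.896 Mbps.
Total bitrate: 5.516 Mbps.
Per item: 5.516 Mbps × 4140 s = 22,836 Mb = 2,855 MB.
Capacity: 18 TB = 144,000,000 Mb; 6305.77 items → 6305 complete.

6305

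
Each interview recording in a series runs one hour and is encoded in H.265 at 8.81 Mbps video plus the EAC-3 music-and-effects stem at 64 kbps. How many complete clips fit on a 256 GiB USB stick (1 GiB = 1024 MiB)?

1 h = 3600 s
Audio: 64 kbps = 0.064 Mbps.
Total bitrate: 8.874 Mbps.
Per item: 8.874 Mbps × 3600 s = 31,946 Mb = 3,993 MB.
Capacity: 256 GiB = 2,199,023 Mb; 68.83 items → 68 complete.

68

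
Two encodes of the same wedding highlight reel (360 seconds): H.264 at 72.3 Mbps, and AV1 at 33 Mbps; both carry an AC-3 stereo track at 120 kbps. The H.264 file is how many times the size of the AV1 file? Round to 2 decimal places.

2.19

Audio: 120 kbps = 0.120 Mbps.
H.264: 72.420 Mbps × 360 s = 26071.2 Mb = 3.035 GiB.
AV1: 33.120 Mbps × 360 s = 11923.2 Mb = 1.388 GiB.
Ratio: 3.035 / 1.388 = 2.187.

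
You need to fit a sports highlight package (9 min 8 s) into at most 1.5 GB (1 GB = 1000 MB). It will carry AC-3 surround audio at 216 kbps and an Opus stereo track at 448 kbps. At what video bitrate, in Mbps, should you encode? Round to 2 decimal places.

Budget: 1.5 GB = 12000.0 Mb.
9 min 8 s = 548 s
Total bitrate budget: 12000.0 Mb / 548 s = 21.898 Mbps.
Audio total: 216 + 448 = 664 kbps = 0.664 Mbps.
Video: 21.898 − 0.664 = 21.234 Mbps.

21.23 Mbps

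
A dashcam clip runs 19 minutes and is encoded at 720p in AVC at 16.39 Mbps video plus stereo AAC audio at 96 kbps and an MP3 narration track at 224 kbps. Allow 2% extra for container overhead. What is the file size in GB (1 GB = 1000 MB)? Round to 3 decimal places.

19 min = 1140 s
Audio total: 96 + 224 = 320 kbps = 0.320 Mbps.
Total bitrate: 16.39 + 0.320 = 16.710 Mbps.
Stream data: 16.710 Mbps × 1140 s = 19049.4 Mb.
With 2% container overhead: ×1.02.
19,430 Mb ÷ 8 = 2,429 MB → 2.429 GB.

2.429 GB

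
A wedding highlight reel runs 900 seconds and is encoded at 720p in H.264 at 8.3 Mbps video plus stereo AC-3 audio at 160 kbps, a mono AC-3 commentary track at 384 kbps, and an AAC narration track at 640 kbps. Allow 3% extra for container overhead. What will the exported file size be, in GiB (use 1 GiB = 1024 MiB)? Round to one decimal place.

Audio total: 160 + 384 + 640 = 1184 kbps = 1.184 Mbps.
Total bitrate: 8.3 + 1.184 = 9.484 Mbps.
Stream data: 9.484 Mbps × 900 s = 8535.6 Mb.
With 3% container overhead: ×1.03.
8,792 Mb = 1,098,958,500 bytes ÷ 1,073,741,824 = 1.023 GiB.

1.0 GiB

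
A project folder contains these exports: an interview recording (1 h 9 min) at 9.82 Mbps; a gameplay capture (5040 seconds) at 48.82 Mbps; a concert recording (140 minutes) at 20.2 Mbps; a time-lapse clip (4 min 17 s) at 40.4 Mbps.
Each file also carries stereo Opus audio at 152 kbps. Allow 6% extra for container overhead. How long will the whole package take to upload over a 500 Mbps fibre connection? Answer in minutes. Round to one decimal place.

Audio: 152 kbps = 0.152 Mbps.
interview recording: 9.972 Mbps × 4140 s × 1.06 = 43761.1 Mb
gameplay capture: 48.972 Mbps × 5040 s × 1.06 = 261628.0 Mb
concert recording: 20.352 Mbps × 8400 s × 1.06 = 181214.2 Mb
time-lapse clip: 40.552 Mbps × 257 s × 1.06 = 11047.2 Mb
Total: 497650.5 Mb = 62206.3 MB.
At 500 Mbps: 497650.5 / 500 = 995 s ≈ 16.6 minutes.

16.6 minutes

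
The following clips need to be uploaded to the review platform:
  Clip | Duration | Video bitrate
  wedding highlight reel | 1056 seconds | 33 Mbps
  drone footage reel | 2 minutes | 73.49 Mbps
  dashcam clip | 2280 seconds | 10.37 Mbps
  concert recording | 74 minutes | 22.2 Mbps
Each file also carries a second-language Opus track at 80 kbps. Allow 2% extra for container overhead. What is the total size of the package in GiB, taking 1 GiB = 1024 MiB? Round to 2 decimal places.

19.77 GiB

Audio: 80 kbps = 0.080 Mbps.
wedding highlight reel: 33.080 Mbps × 1056 s × 1.02 = 35631.1 Mb
drone footage reel: 73.570 Mbps × 120 s × 1.02 = 9005.0 Mb
dashcam clip: 10.450 Mbps × 2280 s × 1.02 = 24302.5 Mb
concert recording: 22.280 Mbps × 4440 s × 1.02 = 100901.7 Mb
Total: 169840.3 Mb = 21230.0 MB.
= 19.77 GiB.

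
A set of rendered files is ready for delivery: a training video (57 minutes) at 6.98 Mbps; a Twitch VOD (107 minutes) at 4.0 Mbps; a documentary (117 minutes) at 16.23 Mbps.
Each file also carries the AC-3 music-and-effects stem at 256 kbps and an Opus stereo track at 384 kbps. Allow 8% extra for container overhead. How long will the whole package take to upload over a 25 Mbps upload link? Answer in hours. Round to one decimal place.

Audio total: 256 + 384 = 640 kbps = 0.640 Mbps.
training video: 7.620 Mbps × 3420 s × 1.08 = 28145.2 Mb
Twitch VOD: 4.640 Mbps × 6420 s × 1.08 = 32171.9 Mb
documentary: 16.870 Mbps × 7020 s × 1.08 = 127901.6 Mb
Total: 188218.7 Mb = 23527.3 MB.
At 25 Mbps: 188218.7 / 25 = 7529 s ≈ 2.09 hours.

2.1 hours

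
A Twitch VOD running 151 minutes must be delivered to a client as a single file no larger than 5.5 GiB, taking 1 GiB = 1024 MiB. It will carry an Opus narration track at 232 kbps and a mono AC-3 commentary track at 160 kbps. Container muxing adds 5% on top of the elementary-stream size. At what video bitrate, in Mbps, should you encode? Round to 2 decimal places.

Budget: 5.5 GiB = 47244.6 Mb.
Stream payload after overhead: 47244.6 / 1.05 = 44994.9 Mb.
151 min = 9060 s
Total bitrate budget: 44994.9 Mb / 9060 s = 4.966 Mbps.
Audio total: 232 + 160 = 392 kbps = 0.392 Mbps.
Video: 4.966 − 0.392 = 4.574 Mbps.

4.57 Mbps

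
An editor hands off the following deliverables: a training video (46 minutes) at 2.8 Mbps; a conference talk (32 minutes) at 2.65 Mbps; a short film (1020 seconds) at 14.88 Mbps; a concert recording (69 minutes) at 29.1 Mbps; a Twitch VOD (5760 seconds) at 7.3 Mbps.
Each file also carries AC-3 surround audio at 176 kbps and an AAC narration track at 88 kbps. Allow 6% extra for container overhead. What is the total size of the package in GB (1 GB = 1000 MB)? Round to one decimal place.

25.8 GB

Audio total: 176 + 88 = 264 kbps = 0.264 Mbps.
training video: 3.064 Mbps × 2760 s × 1.06 = 8964.0 Mb
conference talk: 2.914 Mbps × 1920 s × 1.06 = 5930.6 Mb
short film: 15.144 Mbps × 1020 s × 1.06 = 16373.7 Mb
concert recording: 29.364 Mbps × 4140 s × 1.06 = 128861.0 Mb
Twitch VOD: 7.564 Mbps × 5760 s × 1.06 = 46182.8 Mb
Total: 206312.0 Mb = 25789.0 MB.
= 25.79 GB.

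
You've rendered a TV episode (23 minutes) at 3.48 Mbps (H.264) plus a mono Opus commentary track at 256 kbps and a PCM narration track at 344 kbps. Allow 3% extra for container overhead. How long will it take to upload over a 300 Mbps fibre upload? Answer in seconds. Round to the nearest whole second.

23 min = 1380 s
Audio total: 256 + 344 = 600 kbps = 0.600 Mbps.
Total bitrate: 4.080 Mbps.
File: 4.080 Mbps × 1380 s = 5630.4 Mb.
With 3% container overhead: ×1.03. → 5799.3 Mb.
At 300 Mbps: 5799.3 / 300 = 19.3 s ≈ 19.3 seconds.

19 seconds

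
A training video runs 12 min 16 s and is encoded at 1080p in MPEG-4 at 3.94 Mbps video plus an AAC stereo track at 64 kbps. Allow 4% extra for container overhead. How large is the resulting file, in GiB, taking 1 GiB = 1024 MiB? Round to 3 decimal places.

0.357 GiB

12 min 16 s = 736 s
Audio: 64 kbps = 0.064 Mbps.
Total bitrate: 3.94 + 0.064 = 4.004 Mbps.
Stream data: 4.004 Mbps × 736 s = 2946.9 Mb.
With 4% container overhead: ×1.04.
3,065 Mb = 383,102,720 bytes ÷ 1,073,741,824 = 0.3568 GiB.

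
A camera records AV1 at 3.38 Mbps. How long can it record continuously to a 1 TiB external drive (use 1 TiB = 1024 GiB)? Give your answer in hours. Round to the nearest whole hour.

Capacity: 1 TiB = 8,796,093 Mb.
Recording time: 8,796,093 / 3.380 = 2,602,394 s ≈ 723 hours.

723 hours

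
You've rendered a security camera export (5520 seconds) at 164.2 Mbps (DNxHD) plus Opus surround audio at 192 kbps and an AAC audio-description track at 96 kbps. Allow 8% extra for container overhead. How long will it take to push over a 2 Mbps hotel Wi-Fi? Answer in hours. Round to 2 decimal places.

136.20 hours

Audio total: 192 + 96 = 288 kbps = 0.288 Mbps.
Total bitrate: 164.488 Mbps.
File: 164.488 Mbps × 5520 s = 907973.8 Mb.
With 8% container overhead: ×1.08. → 980611.7 Mb.
At 2 Mbps: 980611.7 / 2 = 490305.8 s ≈ 136 hours.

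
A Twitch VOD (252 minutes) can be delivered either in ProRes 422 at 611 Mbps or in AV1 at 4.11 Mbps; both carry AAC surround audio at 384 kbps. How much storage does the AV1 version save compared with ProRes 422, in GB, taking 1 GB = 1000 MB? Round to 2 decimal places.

252 min = 15120 s
Audio: 384 kbps = 0.384 Mbps.
ProRes 422: 611.384 Mbps × 15120 s = 9244126.1 Mb = 1155.516 GB.
AV1: 4.494 Mbps × 15120 s = 67949.3 Mb = 8.494 GB.
Saving: 1155.516 − 8.494 = 1147.022 GB.

1147.02 GB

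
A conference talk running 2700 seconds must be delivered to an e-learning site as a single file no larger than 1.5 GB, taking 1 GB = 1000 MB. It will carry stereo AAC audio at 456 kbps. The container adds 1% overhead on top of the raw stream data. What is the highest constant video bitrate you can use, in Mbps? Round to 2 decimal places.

Budget: 1.5 GB = 12000.0 Mb.
Stream payload after overhead: 12000.0 / 1.01 = 11881.2 Mb.
Total bitrate budget: 11881.2 Mb / 2700 s = 4.400 Mbps.
Audio: 456 kbps = 0.456 Mbps.
Video: 4.400 − 0.456 = 3.944 Mbps.

3.94 Mbps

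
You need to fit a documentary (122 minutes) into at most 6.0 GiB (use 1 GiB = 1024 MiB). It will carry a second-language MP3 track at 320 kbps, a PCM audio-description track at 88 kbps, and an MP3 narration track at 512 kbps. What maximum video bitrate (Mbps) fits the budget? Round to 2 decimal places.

Budget: 6.0 GiB = 51539.6 Mb.
122 min = 7320 s
Total bitrate budget: 51539.6 Mb / 7320 s = 7.041 Mbps.
Audio total: 320 + 88 + 512 = 920 kbps = 0.920 Mbps.
Video: 7.041 − 0.920 = 6.121 Mbps.

6.12 Mbps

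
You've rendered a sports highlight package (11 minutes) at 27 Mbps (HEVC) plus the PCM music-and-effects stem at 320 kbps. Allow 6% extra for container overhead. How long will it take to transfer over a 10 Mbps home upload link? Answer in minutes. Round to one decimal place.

31.9 minutes

11 min = 660 s
Audio: 320 kbps = 0.320 Mbps.
Total bitrate: 27.320 Mbps.
File: 27.320 Mbps × 660 s = 18031.2 Mb.
With 6% container overhead: ×1.06. → 19113.1 Mb.
At 10 Mbps: 19113.1 / 10 = 1911.3 s ≈ 31.9 minutes.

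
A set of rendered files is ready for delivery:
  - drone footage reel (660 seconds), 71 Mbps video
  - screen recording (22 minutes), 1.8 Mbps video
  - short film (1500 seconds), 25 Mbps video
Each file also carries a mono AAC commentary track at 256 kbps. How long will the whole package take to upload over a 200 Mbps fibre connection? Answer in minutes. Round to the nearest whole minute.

Audio: 256 kbps = 0.256 Mbps.
drone footage reel: 71.256 Mbps × 660 s = 47029.0 Mb
screen recording: 2.056 Mbps × 1320 s = 2713.9 Mb
short film: 25.256 Mbps × 1500 s = 37884.0 Mb
Total: 87626.9 Mb = 10953.4 MB.
At 200 Mbps: 87626.9 / 200 = 438 s ≈ 7.3 minutes.

7 minutes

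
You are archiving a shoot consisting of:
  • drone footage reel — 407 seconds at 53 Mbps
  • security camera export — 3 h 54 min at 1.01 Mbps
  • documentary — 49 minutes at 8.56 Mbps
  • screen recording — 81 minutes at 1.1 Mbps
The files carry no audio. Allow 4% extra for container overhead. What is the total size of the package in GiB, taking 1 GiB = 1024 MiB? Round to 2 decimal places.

8.02 GiB

drone footage reel: 53.000 Mbps × 407 s × 1.04 = 22433.8 Mb
security camera export: 1.010 Mbps × 14040 s × 1.04 = 14747.6 Mb
documentary: 8.560 Mbps × 2940 s × 1.04 = 26173.1 Mb
screen recording: 1.100 Mbps × 4860 s × 1.04 = 5559.8 Mb
Total: 68914.4 Mb = 8614.3 MB.
= 8.023 GiB.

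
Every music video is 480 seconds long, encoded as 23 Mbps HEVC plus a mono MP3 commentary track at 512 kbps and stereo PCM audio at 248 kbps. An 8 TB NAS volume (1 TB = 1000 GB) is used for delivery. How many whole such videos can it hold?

5611

Audio total: 512 + 248 = 760 kbps = 0.760 Mbps.
Total bitrate: 23.760 Mbps.
Per item: 23.760 Mbps × 480 s = 11,405 Mb = 1,426 MB.
Capacity: 8 TB = 64,000,000 Mb; 5611.67 items → 5611 complete.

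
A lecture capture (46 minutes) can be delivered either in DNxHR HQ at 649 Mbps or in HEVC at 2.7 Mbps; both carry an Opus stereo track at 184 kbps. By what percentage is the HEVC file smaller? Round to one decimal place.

99.6%

46 min = 2760 s
Audio: 184 kbps = 0.184 Mbps.
DNxHR HQ: 649.184 Mbps × 2760 s = 1791747.8 Mb = 223.968 GB.
HEVC: 2.884 Mbps × 2760 s = 7959.8 Mb = 0.995 GB.
Reduction: (1 − 0.995/223.968) × 100 = 99.56%.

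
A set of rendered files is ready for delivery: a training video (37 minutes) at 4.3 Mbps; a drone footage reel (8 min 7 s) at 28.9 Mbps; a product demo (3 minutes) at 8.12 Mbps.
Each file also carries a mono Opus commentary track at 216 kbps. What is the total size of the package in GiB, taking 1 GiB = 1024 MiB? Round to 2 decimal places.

Audio: 216 kbps = 0.216 Mbps.
training video: 4.516 Mbps × 2220 s = 10025.5 Mb
drone footage reel: 29.116 Mbps × 487 s = 14179.5 Mb
product demo: 8.336 Mbps × 180 s = 1500.5 Mb
Total: 25705.5 Mb = 3213.2 MB.
= 2.993 GiB.

2.99 GiB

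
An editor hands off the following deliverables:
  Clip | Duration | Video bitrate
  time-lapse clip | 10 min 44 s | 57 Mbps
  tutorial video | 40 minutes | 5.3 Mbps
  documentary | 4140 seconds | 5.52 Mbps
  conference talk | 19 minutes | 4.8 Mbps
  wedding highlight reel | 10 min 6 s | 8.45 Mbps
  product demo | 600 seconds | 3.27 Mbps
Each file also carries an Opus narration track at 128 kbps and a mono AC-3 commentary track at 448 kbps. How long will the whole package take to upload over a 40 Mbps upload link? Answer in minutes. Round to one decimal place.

Audio total: 128 + 448 = 576 kbps = 0.576 Mbps.
time-lapse clip: 57.576 Mbps × 644 s = 37078.9 Mb
tutorial video: 5.876 Mbps × 2400 s = 14102.4 Mb
documentary: 6.096 Mbps × 4140 s = 25237.4 Mb
conference talk: 5.376 Mbps × 1140 s = 6128.6 Mb
wedding highlight reel: 9.026 Mbps × 606 s = 5469.8 Mb
product demo: 3.846 Mbps × 600 s = 2307.6 Mb
Total: 90324.8 Mb = 11290.6 MB.
At 40 Mbps: 90324.8 / 40 = 2258 s ≈ 37.6 minutes.

37.6 minutes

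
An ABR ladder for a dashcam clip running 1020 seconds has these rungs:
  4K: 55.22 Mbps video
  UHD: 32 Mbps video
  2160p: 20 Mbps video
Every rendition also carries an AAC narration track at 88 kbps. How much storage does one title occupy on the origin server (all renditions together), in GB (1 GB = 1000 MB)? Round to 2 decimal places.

Audio: 88 kbps = 0.088 Mbps.
Sum of rendition bitrates: (55.22+0.088) + (32+0.088) + (20+0.088) = 107.484 Mbps.
× 1020 s = 109,634 Mb = 13,704 MB = 13.70 GB.

13.70 GB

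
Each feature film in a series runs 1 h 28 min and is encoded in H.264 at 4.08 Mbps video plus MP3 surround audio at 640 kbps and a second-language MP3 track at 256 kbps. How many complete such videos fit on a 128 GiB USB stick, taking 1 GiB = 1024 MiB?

1 h 28 min = 88 min = 5280 s
Audio total: 640 + 256 = 896 kbps = 0.896 Mbps.
Total bitrate: 4.976 Mbps.
Per item: 4.976 Mbps × 5280 s = 26,273 Mb = 3,284 MB.
Capacity: 128 GiB = 1,099,512 Mb; 41.85 items → 41 complete.

41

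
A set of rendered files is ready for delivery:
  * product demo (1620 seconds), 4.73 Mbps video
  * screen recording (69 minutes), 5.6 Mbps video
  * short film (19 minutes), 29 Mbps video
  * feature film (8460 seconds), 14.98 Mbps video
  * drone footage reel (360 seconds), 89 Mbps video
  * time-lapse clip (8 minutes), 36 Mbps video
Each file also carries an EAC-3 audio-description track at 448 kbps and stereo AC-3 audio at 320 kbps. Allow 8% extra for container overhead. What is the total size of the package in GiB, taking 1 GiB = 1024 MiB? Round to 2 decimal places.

31.73 GiB

Audio total: 448 + 320 = 768 kbps = 0.768 Mbps.
product demo: 5.498 Mbps × 1620 s × 1.08 = 9619.3 Mb
screen recording: 6.368 Mbps × 4140 s × 1.08 = 28472.6 Mb
short film: 29.768 Mbps × 1140 s × 1.08 = 36650.4 Mb
feature film: 15.748 Mbps × 8460 s × 1.08 = 143886.3 Mb
drone footage reel: 89.768 Mbps × 360 s × 1.08 = 34901.8 Mb
time-lapse clip: 36.768 Mbps × 480 s × 1.08 = 19060.5 Mb
Total: 272590.9 Mb = 34073.9 MB.
= 31.73 GiB.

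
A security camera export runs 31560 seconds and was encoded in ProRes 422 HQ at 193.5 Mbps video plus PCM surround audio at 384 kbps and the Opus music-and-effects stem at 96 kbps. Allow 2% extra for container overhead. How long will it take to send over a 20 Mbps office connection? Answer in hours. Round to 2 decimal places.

Audio total: 384 + 96 = 480 kbps = 0.480 Mbps.
Total bitrate: 193.980 Mbps.
File: 193.980 Mbps × 31560 s = 6122008.8 Mb.
With 2% container overhead: ×1.02. → 6244449.0 Mb.
At 20 Mbps: 6244449.0 / 20 = 312222.4 s ≈ 86.7 hours.

86.73 hours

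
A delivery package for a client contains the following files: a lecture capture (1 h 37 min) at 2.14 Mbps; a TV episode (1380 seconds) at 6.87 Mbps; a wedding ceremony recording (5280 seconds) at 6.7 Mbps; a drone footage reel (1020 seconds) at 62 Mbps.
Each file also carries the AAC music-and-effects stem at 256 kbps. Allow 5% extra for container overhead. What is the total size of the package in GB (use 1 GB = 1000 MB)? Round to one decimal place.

16.3 GB

Audio: 256 kbps = 0.256 Mbps.
lecture capture: 2.396 Mbps × 5820 s × 1.05 = 14642.0 Mb
TV episode: 7.126 Mbps × 1380 s × 1.05 = 10325.6 Mb
wedding ceremony recording: 6.956 Mbps × 5280 s × 1.05 = 38564.1 Mb
drone footage reel: 62.256 Mbps × 1020 s × 1.05 = 66676.2 Mb
Total: 130207.8 Mb = 16276.0 MB.
= 16.28 GB.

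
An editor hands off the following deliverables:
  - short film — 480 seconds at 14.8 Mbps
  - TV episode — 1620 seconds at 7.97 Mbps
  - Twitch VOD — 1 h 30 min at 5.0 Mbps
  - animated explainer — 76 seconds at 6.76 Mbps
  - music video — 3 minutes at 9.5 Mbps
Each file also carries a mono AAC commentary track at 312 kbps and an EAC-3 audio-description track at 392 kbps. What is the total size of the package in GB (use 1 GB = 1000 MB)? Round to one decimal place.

6.8 GB

Audio total: 312 + 392 = 704 kbps = 0.704 Mbps.
short film: 15.504 Mbps × 480 s = 7441.9 Mb
TV episode: 8.674 Mbps × 1620 s = 14051.9 Mb
Twitch VOD: 5.704 Mbps × 5400 s = 30801.6 Mb
animated explainer: 7.464 Mbps × 76 s = 567.3 Mb
music video: 10.204 Mbps × 180 s = 1836.7 Mb
Total: 54699.4 Mb = 6837.4 MB.
= 6.837 GB.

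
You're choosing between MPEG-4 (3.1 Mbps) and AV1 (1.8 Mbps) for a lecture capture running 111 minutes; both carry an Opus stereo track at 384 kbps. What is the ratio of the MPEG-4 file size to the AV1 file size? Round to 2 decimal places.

111 min = 6660 s
Audio: 384 kbps = 0.384 Mbps.
MPEG-4: 3.484 Mbps × 6660 s = 23203.4 Mb = 2.900 GB.
AV1: 2.184 Mbps × 6660 s = 14545.4 Mb = 1.818 GB.
Ratio: 2.900 / 1.818 = 1.595.

1.60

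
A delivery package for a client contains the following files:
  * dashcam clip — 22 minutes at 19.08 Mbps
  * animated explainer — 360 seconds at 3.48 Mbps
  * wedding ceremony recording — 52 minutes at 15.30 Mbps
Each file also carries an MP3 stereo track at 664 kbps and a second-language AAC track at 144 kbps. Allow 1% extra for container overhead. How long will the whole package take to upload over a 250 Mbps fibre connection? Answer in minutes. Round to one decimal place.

Audio total: 664 + 144 = 808 kbps = 0.808 Mbps.
dashcam clip: 19.888 Mbps × 1320 s × 1.01 = 26514.7 Mb
animated explainer: 4.288 Mbps × 360 s × 1.01 = 1559.1 Mb
wedding ceremony recording: 16.108 Mbps × 3120 s × 1.01 = 50759.5 Mb
Total: 78833.3 Mb = 9854.2 MB.
At 250 Mbps: 78833.3 / 250 = 315 s ≈ 5.26 minutes.

5.3 minutes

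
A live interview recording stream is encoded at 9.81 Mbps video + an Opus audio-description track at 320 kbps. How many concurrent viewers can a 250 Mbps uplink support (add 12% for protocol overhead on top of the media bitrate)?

22

Audio: 320 kbps = 0.320 Mbps.
Per-viewer media rate: 10.130 Mbps.
On the wire with 12% overhead: 11.346 Mbps.
250 Mbps = 250.0 Mbps; 250.0 / 11.346 = 22.03 → 22 viewers.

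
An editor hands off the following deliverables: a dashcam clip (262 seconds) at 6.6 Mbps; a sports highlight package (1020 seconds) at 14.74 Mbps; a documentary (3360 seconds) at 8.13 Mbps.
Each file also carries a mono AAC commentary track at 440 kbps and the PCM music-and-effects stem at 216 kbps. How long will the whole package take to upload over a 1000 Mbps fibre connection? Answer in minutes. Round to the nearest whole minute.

Audio total: 440 + 216 = 656 kbps = 0.656 Mbps.
dashcam clip: 7.256 Mbps × 262 s = 1901.1 Mb
sports highlight package: 15.396 Mbps × 1020 s = 15703.9 Mb
documentary: 8.786 Mbps × 3360 s = 29521.0 Mb
Total: 47126.0 Mb = 5890.7 MB.
At 1000 Mbps: 47126.0 / 1000 = 47 s ≈ 0.785 minutes.

1 minutes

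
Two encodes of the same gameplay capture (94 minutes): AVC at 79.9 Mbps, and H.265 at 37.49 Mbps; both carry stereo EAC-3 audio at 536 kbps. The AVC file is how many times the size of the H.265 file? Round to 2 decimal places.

94 min = 5640 s
Audio: 536 kbps = 0.536 Mbps.
AVC: 80.436 Mbps × 5640 s = 453659.0 Mb = 52.813 GiB.
H.265: 38.026 Mbps × 5640 s = 214466.6 Mb = 24.967 GiB.
Ratio: 52.813 / 24.967 = 2.115.

2.12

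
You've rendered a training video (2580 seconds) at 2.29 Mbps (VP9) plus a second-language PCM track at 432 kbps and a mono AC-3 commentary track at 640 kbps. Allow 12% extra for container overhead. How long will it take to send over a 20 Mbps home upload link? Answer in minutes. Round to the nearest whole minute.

Audio total: 432 + 640 = 1072 kbps = 1.072 Mbps.
Total bitrate: 3.362 Mbps.
File: 3.362 Mbps × 2580 s = 8674.0 Mb.
With 12% container overhead: ×1.12. → 9714.8 Mb.
At 20 Mbps: 9714.8 / 20 = 485.7 s ≈ 8.1 minutes.

8 minutes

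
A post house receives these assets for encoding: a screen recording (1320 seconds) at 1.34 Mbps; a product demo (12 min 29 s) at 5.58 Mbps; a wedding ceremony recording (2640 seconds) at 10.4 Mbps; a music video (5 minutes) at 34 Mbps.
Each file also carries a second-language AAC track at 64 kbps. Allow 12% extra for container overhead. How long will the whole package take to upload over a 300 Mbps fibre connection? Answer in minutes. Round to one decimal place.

Audio: 64 kbps = 0.064 Mbps.
screen recording: 1.404 Mbps × 1320 s × 1.12 = 2075.7 Mb
product demo: 5.644 Mbps × 749 s × 1.12 = 4734.6 Mb
wedding ceremony recording: 10.464 Mbps × 2640 s × 1.12 = 30940.0 Mb
music video: 34.064 Mbps × 300 s × 1.12 = 11445.5 Mb
Total: 49195.8 Mb = 6149.5 MB.
At 300 Mbps: 49195.8 / 300 = 164 s ≈ 2.73 minutes.

2.7 minutes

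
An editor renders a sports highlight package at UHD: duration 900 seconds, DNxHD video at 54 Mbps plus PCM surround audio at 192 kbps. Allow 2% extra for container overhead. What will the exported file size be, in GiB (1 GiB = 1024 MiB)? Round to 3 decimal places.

5.791 GiB

Audio: 192 kbps = 0.192 Mbps.
Total bitrate: 54 + 0.192 = 54.192 Mbps.
Stream data: 54.192 Mbps × 900 s = 48772.8 Mb.
With 2% container overhead: ×1.02.
49,748 Mb = 6,218,532,000 bytes ÷ 1,073,741,824 = 5.791 GiB.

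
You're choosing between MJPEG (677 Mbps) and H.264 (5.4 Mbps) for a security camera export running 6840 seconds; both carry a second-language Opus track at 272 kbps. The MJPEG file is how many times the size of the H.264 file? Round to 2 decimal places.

Audio: 272 kbps = 0.272 Mbps.
MJPEG: 677.272 Mbps × 6840 s = 4632540.5 Mb = 579.068 GB.
H.264: 5.672 Mbps × 6840 s = 38796.5 Mb = 4.850 GB.
Ratio: 579.068 / 4.850 = 119.406.

119.41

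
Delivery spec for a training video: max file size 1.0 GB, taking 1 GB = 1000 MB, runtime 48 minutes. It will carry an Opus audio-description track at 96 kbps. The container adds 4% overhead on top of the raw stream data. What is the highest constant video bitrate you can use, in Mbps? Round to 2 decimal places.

2.57 Mbps

Budget: 1.0 GB = 8000.0 Mb.
Stream payload after overhead: 8000.0 / 1.04 = 7692.3 Mb.
48 min = 2880 s
Total bitrate budget: 7692.3 Mb / 2880 s = 2.671 Mbps.
Audio: 96 kbps = 0.096 Mbps.
Video: 2.671 − 0.096 = 2.575 Mbps.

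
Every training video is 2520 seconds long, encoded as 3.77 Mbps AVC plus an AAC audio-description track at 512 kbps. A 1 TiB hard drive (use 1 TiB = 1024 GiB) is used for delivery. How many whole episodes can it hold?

Audio: 512 kbps = 0.512 Mbps.
Total bitrate: 4.282 Mbps.
Per item: 4.282 Mbps × 2520 s = 10,791 Mb = 1,349 MB.
Capacity: 1 TiB = 8,796,093 Mb; 815.16 items → 815 complete.

815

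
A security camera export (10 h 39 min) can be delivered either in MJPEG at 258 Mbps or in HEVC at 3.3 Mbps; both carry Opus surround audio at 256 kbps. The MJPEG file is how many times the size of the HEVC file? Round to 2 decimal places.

10 h 39 min = 639 min = 38340 s
Audio: 256 kbps = 0.256 Mbps.
MJPEG: 258.256 Mbps × 38340 s = 9901535.0 Mb = 1237.692 GB.
HEVC: 3.556 Mbps × 38340 s = 136337.0 Mb = 17.042 GB.
Ratio: 1237.692 / 17.042 = 72.625.

72.63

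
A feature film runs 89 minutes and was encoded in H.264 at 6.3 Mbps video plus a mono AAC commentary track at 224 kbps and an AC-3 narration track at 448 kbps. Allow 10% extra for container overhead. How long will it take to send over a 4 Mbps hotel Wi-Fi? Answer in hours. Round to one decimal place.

2.8 hours

89 min = 5340 s
Audio total: 224 + 448 = 672 kbps = 0.672 Mbps.
Total bitrate: 6.972 Mbps.
File: 6.972 Mbps × 5340 s = 37230.5 Mb.
With 10% container overhead: ×1.10. → 40953.5 Mb.
At 4 Mbps: 40953.5 / 4 = 10238.4 s ≈ 2.84 hours.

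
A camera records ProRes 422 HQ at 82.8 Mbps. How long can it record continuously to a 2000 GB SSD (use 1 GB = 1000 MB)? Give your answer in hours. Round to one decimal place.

53.7 hours

Capacity: 2000 GB = 16,000,000 Mb.
Recording time: 16,000,000 / 82.800 = 193,237 s ≈ 53.7 hours.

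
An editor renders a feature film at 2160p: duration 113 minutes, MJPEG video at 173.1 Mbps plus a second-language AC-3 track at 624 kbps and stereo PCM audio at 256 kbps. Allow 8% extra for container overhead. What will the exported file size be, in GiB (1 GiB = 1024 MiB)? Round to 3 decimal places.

148.307 GiB

113 min = 6780 s
Audio total: 624 + 256 = 880 kbps = 0.880 Mbps.
Total bitrate: 173.1 + 0.880 = 173.980 Mbps.
Stream data: 173.980 Mbps × 6780 s = 1179584.4 Mb.
With 8% container overhead: ×1.08.
1,273,951 Mb = 159,243,894,000 bytes ÷ 1,073,741,824 = 148.3 GiB.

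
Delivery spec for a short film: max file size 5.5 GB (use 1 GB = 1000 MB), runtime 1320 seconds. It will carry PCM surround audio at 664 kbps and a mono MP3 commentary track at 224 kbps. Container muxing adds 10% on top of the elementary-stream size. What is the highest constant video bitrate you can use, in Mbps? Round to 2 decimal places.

29.42 Mbps

Budget: 5.5 GB = 44000.0 Mb.
Stream payload after overhead: 44000.0 / 1.10 = 40000.0 Mb.
Total bitrate budget: 40000.0 Mb / 1320 s = 30.303 Mbps.
Audio total: 664 + 224 = 888 kbps = 0.888 Mbps.
Video: 30.303 − 0.888 = 29.415 Mbps.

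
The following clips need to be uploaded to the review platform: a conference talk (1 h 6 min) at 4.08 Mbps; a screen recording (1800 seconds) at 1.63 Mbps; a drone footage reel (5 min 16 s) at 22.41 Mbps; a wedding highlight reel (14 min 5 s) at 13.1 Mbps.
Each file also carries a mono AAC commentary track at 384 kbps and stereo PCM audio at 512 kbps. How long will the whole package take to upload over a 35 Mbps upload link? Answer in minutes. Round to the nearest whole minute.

Audio total: 384 + 512 = 896 kbps = 0.896 Mbps.
conference talk: 4.976 Mbps × 3960 s = 19705.0 Mb
screen recording: 2.526 Mbps × 1800 s = 4546.8 Mb
drone footage reel: 23.306 Mbps × 316 s = 7364.7 Mb
wedding highlight reel: 13.996 Mbps × 845 s = 11826.6 Mb
Total: 43443.1 Mb = 5430.4 MB.
At 35 Mbps: 43443.1 / 35 = 1241 s ≈ 20.7 minutes.

21 minutes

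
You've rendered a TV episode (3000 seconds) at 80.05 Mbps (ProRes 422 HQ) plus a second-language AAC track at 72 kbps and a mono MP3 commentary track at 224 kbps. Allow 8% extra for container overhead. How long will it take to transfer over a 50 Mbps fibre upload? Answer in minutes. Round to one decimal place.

Audio total: 72 + 224 = 296 kbps = 0.296 Mbps.
Total bitrate: 80.346 Mbps.
File: 80.346 Mbps × 3000 s = 241038.0 Mb.
With 8% container overhead: ×1.08. → 260321.0 Mb.
At 50 Mbps: 260321.0 / 50 = 5206.4 s ≈ 86.8 minutes.

86.8 minutes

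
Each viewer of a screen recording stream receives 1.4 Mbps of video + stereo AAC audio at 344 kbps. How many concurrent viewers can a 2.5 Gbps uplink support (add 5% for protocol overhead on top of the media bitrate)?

Audio: 344 kbps = 0.344 Mbps.
Per-viewer media rate: 1.744 Mbps.
On the wire with 5% overhead: 1.831 Mbps.
2.5 Gbps = 2,500 Mbps; 2,500 / 1.831 = 1365.22 → 1365 viewers.

1365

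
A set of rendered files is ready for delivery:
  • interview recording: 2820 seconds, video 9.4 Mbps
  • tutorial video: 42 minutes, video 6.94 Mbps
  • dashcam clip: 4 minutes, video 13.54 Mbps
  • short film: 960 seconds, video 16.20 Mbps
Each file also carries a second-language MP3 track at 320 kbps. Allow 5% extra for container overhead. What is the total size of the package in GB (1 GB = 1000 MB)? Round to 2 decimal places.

Audio: 320 kbps = 0.320 Mbps.
interview recording: 9.720 Mbps × 2820 s × 1.05 = 28780.9 Mb
tutorial video: 7.260 Mbps × 2520 s × 1.05 = 19210.0 Mb
dashcam clip: 13.860 Mbps × 240 s × 1.05 = 3492.7 Mb
short film: 16.520 Mbps × 960 s × 1.05 = 16652.2 Mb
Total: 68135.8 Mb = 8517.0 MB.
= 8.517 GB.

8.52 GB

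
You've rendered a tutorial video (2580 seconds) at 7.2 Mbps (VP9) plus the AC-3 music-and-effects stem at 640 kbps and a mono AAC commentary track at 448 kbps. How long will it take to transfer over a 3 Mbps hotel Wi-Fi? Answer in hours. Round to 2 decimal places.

1.98 hours

Audio total: 640 + 448 = 1088 kbps = 1.088 Mbps.
Total bitrate: 8.288 Mbps.
File: 8.288 Mbps × 2580 s = 21383.0 Mb.
At 3 Mbps: 21383.0 / 3 = 7127.7 s ≈ 1.98 hours.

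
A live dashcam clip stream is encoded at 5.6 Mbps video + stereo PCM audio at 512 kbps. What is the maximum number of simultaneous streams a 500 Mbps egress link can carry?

Audio: 512 kbps = 0.512 Mbps.
Per-viewer media rate: 6.112 Mbps.
500 Mbps = 500.0 Mbps; 500.0 / 6.112 = 81.81 → 81 viewers.

81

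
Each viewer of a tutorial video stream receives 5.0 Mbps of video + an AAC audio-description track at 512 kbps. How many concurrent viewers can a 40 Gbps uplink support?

7256

Audio: 512 kbps = 0.512 Mbps.
Per-viewer media rate: 5.512 Mbps.
40 Gbps = 40,000 Mbps; 40,000 / 5.512 = 7256.89 → 7256 viewers.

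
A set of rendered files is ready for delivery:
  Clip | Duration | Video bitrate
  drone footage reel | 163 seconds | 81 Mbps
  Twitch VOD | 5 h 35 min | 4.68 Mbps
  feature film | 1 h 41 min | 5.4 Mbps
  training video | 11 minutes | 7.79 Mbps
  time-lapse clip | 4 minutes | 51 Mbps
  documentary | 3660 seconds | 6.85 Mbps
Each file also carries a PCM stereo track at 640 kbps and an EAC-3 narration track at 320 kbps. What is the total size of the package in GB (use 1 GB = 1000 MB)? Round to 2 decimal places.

Audio total: 640 + 320 = 960 kbps = 0.960 Mbps.
drone footage reel: 81.960 Mbps × 163 s = 13359.5 Mb
Twitch VOD: 5.640 Mbps × 20100 s = 113364.0 Mb
feature film: 6.360 Mbps × 6060 s = 38541.6 Mb
training video: 8.750 Mbps × 660 s = 5775.0 Mb
time-lapse clip: 51.960 Mbps × 240 s = 12470.4 Mb
documentary: 7.810 Mbps × 3660 s = 28584.6 Mb
Total: 212095.1 Mb = 26511.9 MB.
= 26.51 GB.

26.51 GB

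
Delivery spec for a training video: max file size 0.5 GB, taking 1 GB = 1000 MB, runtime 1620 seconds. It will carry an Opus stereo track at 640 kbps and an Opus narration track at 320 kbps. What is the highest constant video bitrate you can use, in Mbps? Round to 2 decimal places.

1.51 Mbps

Budget: 0.5 GB = 4000.0 Mb.
Total bitrate budget: 4000.0 Mb / 1620 s = 2.469 Mbps.
Audio total: 640 + 320 = 960 kbps = 0.960 Mbps.
Video: 2.469 − 0.960 = 1.509 Mbps.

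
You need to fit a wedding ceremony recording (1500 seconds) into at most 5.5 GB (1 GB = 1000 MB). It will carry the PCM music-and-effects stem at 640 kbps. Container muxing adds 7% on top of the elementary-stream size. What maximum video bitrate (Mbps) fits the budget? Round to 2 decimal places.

Budget: 5.5 GB = 44000.0 Mb.
Stream payload after overhead: 44000.0 / 1.07 = 41121.5 Mb.
Total bitrate budget: 41121.5 Mb / 1500 s = 27.414 Mbps.
Audio: 640 kbps = 0.640 Mbps.
Video: 27.414 − 0.640 = 26.774 Mbps.

26.77 Mbps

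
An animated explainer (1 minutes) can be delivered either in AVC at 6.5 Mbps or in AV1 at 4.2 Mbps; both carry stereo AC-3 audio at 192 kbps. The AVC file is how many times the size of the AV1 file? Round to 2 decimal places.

1.52

Audio: 192 kbps = 0.192 Mbps.
AVC: 6.692 Mbps × 60 s = 401.5 Mb = 50.190 MB.
AV1: 4.392 Mbps × 60 s = 263.5 Mb = 32.940 MB.
Ratio: 50.190 / 32.940 = 1.524.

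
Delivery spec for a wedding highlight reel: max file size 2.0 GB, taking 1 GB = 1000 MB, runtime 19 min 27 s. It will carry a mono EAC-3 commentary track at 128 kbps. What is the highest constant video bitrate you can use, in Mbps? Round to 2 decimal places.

Budget: 2.0 GB = 16000.0 Mb.
19 min 27 s = 1167 s
Total bitrate budget: 16000.0 Mb / 1167 s = 13.710 Mbps.
Audio: 128 kbps = 0.128 Mbps.
Video: 13.710 − 0.128 = 13.582 Mbps.

13.58 Mbps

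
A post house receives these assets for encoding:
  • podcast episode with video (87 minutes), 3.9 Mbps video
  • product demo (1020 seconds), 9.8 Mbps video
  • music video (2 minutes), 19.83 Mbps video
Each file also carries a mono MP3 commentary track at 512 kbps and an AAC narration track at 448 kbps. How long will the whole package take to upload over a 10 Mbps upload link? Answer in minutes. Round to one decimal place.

Audio total: 512 + 448 = 960 kbps = 0.960 Mbps.
podcast episode with video: 4.860 Mbps × 5220 s = 25369.2 Mb
product demo: 10.760 Mbps × 1020 s = 10975.2 Mb
music video: 20.790 Mbps × 120 s = 2494.8 Mb
Total: 38839.2 Mb = 4854.9 MB.
At 10 Mbps: 38839.2 / 10 = 3884 s ≈ 64.7 minutes.

64.7 minutes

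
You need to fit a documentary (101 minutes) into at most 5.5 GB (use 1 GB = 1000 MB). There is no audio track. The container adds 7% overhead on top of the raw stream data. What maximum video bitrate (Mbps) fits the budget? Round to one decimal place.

Budget: 5.5 GB = 44000.0 Mb.
Stream payload after overhead: 44000.0 / 1.07 = 41121.5 Mb.
101 min = 6060 s
Total bitrate budget: 41121.5 Mb / 6060 s = 6.786 Mbps.

6.8 Mbps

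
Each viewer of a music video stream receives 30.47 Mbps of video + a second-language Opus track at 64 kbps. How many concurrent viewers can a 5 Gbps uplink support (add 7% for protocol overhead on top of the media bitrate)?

153

Audio: 64 kbps = 0.064 Mbps.
Per-viewer media rate: 30.534 Mbps.
On the wire with 7% overhead: 32.671 Mbps.
5 Gbps = 5,000 Mbps; 5,000 / 32.671 = 153.04 → 153 viewers.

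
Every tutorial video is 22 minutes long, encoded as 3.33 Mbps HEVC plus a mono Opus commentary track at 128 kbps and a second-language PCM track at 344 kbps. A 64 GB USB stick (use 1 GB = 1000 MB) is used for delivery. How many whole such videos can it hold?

22 min = 1320 s
Audio total: 128 + 344 = 472 kbps = 0.472 Mbps.
Total bitrate: 3.802 Mbps.
Per item: 3.802 Mbps × 1320 s = 5,019 Mb = 627.3 MB.
Capacity: 64 GB = 512,000 Mb; 102.02 items → 102 complete.

102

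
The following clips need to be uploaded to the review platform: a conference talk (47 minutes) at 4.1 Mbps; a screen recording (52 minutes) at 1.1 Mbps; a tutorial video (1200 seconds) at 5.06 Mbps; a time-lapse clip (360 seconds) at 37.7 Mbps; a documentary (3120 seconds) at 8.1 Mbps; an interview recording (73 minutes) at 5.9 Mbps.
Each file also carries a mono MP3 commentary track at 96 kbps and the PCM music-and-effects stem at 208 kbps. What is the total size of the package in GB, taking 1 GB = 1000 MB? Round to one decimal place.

11.3 GB

Audio total: 96 + 208 = 304 kbps = 0.304 Mbps.
conference talk: 4.404 Mbps × 2820 s = 12419.3 Mb
screen recording: 1.404 Mbps × 3120 s = 4380.5 Mb
tutorial video: 5.364 Mbps × 1200 s = 6436.8 Mb
time-lapse clip: 38.004 Mbps × 360 s = 13681.4 Mb
documentary: 8.404 Mbps × 3120 s = 26220.5 Mb
interview recording: 6.204 Mbps × 4380 s = 27173.5 Mb
Total: 90312.0 Mb = 11289.0 MB.
= 11.29 GB.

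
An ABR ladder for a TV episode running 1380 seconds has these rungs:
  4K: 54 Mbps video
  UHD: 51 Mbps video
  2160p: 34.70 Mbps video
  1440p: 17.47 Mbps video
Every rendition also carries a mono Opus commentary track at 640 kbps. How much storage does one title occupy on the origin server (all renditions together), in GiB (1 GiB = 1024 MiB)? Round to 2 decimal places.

Audio: 640 kbps = 0.640 Mbps.
Sum of rendition bitrates: (54+0.640) + (51+0.640) + (34.70+0.640) + (17.47+0.640) = 159.730 Mbps.
× 1380 s = 220,427 Mb = 27,553 MB = 25.66 GiB.

25.66 GiB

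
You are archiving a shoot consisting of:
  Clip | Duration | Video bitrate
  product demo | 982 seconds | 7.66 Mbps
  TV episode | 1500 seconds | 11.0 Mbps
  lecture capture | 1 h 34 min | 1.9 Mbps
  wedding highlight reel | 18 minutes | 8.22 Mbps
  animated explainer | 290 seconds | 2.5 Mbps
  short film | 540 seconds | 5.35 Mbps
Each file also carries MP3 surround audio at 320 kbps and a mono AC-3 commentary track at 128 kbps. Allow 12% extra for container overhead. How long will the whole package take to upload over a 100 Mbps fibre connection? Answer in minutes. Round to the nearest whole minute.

10 minutes

Audio total: 320 + 128 = 448 kbps = 0.448 Mbps.
product demo: 8.108 Mbps × 982 s × 1.12 = 8917.5 Mb
TV episode: 11.448 Mbps × 1500 s × 1.12 = 19232.6 Mb
lecture capture: 2.348 Mbps × 5640 s × 1.12 = 14831.8 Mb
wedding highlight reel: 8.668 Mbps × 1080 s × 1.12 = 10484.8 Mb
animated explainer: 2.948 Mbps × 290 s × 1.12 = 957.5 Mb
short film: 5.798 Mbps × 540 s × 1.12 = 3506.6 Mb
Total: 57930.9 Mb = 7241.4 MB.
At 100 Mbps: 57930.9 / 100 = 579 s ≈ 9.66 minutes.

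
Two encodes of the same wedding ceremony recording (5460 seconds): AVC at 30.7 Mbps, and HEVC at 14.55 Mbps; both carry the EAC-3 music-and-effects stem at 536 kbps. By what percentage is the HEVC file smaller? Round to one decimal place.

51.7%

Audio: 536 kbps = 0.536 Mbps.
AVC: 31.236 Mbps × 5460 s = 170548.6 Mb = 19.854 GiB.
HEVC: 15.086 Mbps × 5460 s = 82369.6 Mb = 9.589 GiB.
Reduction: (1 − 9.589/19.854) × 100 = 51.70%.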